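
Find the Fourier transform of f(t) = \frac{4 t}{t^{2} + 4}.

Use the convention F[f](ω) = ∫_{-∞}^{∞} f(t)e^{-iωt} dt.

F(ω) = - 4 i \pi e^{- 2 \left|{\omega}\right|} \operatorname{sign}{\left(\omega \right)}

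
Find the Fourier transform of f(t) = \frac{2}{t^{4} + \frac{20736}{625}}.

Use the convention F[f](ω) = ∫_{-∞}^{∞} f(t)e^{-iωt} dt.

F(ω) = \frac{125 \pi e^{- \frac{6 \sqrt{2} \left|{\omega}\right|}{5}} \sin{\left(\frac{6 \sqrt{2} \left|{\omega}\right|}{5} + \frac{\pi}{4} \right)}}{864}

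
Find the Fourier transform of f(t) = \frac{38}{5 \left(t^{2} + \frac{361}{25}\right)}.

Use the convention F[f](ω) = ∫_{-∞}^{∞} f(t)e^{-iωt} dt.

F(ω) = 2 \pi e^{- \frac{19 \left|{\omega}\right|}{5}}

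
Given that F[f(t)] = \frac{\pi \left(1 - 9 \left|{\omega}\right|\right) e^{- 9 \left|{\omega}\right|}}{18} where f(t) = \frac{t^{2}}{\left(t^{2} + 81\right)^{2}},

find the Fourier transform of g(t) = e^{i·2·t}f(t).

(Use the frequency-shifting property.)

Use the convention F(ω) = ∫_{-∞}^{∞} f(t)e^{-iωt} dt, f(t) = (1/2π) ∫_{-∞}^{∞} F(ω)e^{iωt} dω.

F[g](ω) = \frac{\pi \left(1 - 9 \left|{\omega - 2}\right|\right) e^{- 9 \left|{\omega - 2}\right|}}{18}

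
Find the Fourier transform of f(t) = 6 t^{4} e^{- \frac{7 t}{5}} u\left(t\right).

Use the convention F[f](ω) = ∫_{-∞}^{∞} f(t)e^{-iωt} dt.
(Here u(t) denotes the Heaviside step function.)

F(ω) = \frac{450000}{\left(5 i \omega + 7\right)^{5}}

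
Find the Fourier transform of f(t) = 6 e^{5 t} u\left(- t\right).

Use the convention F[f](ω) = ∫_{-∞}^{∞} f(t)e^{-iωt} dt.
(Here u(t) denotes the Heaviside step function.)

F(ω) = - \frac{6}{i \omega - 5}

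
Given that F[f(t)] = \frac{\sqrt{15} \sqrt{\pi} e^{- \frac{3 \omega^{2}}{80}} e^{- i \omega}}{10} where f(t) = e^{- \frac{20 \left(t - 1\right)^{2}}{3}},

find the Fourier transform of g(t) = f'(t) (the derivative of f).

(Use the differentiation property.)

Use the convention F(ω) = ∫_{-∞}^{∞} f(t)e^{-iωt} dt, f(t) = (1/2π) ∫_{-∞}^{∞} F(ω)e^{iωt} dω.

F[g](ω) = \frac{\sqrt{15} i \sqrt{\pi} \omega e^{- \omega \left(\frac{3 \omega}{80} + i\right)}}{10}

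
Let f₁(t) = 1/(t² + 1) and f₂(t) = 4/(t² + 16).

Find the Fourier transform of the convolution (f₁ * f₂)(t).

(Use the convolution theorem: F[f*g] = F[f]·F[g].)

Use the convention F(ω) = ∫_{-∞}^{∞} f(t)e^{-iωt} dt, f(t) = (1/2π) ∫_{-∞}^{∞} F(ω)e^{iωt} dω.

F[f₁*f₂](ω) = \pi^{2} e^{- 5 \left|{\omega}\right|}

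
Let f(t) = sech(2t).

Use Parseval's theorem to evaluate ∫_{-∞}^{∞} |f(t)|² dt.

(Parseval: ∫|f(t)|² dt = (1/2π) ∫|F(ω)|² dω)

∫|f(t)|² dt = 1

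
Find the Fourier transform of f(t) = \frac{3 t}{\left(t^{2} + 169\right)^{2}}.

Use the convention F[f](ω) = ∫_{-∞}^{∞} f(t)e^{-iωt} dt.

F(ω) = - \frac{3 i \pi \omega e^{- 13 \left|{\omega}\right|}}{26}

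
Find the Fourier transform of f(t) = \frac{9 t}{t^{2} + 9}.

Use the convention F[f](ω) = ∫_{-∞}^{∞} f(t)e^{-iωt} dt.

F(ω) = - 9 i \pi e^{- 3 \left|{\omega}\right|} \operatorname{sign}{\left(\omega \right)}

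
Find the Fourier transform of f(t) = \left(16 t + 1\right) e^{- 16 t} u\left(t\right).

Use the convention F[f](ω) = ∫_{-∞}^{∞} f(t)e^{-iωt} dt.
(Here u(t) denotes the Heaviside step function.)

F(ω) = \frac{- i \omega - 32}{\omega^{2} - 32 i \omega - 256}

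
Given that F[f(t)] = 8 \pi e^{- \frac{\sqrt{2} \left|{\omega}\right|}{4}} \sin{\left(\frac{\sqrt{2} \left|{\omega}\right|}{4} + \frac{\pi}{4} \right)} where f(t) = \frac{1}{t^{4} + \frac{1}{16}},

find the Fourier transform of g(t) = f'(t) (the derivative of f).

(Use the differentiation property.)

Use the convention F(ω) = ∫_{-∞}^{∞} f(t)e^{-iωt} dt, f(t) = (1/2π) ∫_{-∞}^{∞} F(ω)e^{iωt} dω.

F[g](ω) = 8 i \pi \omega e^{- \frac{\sqrt{2} \left|{\omega}\right|}{4}} \sin{\left(\frac{\sqrt{2} \left|{\omega}\right|}{4} + \frac{\pi}{4} \right)}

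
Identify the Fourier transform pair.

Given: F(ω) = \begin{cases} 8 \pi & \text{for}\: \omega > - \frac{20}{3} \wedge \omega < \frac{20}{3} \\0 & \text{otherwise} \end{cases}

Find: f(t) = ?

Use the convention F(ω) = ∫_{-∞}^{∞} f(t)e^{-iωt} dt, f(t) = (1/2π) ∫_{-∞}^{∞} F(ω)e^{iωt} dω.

f(t) = \frac{8 \sin{\left(\frac{20 t}{3} \right)}}{t}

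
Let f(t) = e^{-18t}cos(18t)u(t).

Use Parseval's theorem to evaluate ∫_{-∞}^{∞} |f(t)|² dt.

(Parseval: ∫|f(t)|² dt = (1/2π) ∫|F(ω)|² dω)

∫|f(t)|² dt = \frac{1}{48}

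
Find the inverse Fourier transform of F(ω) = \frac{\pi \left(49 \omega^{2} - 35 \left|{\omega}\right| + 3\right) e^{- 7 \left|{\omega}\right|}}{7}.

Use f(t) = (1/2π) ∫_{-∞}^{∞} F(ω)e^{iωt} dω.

f(t) = \frac{8 t^{4}}{\left(t^{2} + 49\right)^{3}}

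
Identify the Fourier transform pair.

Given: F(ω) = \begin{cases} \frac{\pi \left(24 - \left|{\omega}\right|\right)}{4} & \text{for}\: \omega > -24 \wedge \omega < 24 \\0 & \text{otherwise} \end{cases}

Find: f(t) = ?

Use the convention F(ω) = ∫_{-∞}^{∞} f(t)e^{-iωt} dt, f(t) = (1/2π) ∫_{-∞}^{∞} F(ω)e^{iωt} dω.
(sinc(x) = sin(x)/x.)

f(t) = 72 \operatorname{sinc}^{2}{\left(12 t \right)}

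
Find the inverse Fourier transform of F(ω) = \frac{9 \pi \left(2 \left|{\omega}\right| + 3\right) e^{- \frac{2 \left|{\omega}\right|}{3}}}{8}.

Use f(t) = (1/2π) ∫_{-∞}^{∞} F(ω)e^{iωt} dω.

f(t) = \frac{2}{\left(t^{2} + \frac{4}{9}\right)^{2}}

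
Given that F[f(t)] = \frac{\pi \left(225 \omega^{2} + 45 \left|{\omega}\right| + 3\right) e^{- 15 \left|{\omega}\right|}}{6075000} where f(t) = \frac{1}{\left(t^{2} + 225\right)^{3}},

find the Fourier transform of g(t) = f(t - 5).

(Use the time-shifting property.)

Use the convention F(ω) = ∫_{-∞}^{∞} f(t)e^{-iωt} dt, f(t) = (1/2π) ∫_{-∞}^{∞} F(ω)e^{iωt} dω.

F[g](ω) = \frac{\pi \left(75 \omega^{2} + 15 \left|{\omega}\right| + 1\right) e^{- 5 i \omega - 15 \left|{\omega}\right|}}{2025000}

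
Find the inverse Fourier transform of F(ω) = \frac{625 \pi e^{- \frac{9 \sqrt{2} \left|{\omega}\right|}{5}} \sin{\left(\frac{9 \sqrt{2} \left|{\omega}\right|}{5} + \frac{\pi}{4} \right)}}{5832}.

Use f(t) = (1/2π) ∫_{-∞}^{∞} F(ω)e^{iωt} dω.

f(t) = \frac{5}{t^{4} + \frac{104976}{625}}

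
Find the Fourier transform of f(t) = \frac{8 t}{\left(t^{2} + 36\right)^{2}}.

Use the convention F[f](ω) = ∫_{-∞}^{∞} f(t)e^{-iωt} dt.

F(ω) = - \frac{2 i \pi \omega e^{- 6 \left|{\omega}\right|}}{3}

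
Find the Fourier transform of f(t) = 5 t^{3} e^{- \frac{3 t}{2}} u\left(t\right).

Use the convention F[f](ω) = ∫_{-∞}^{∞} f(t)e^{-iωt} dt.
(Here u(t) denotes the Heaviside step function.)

F(ω) = \frac{480}{\left(2 i \omega + 3\right)^{4}}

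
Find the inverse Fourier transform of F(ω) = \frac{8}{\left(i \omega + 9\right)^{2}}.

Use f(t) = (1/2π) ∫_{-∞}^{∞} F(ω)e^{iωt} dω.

f(t) = 8 t e^{- 9 t} u\left(t\right)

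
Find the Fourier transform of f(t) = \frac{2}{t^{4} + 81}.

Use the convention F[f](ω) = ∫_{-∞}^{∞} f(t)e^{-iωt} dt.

F(ω) = \frac{2 \pi e^{- \frac{3 \sqrt{2} \left|{\omega}\right|}{2}} \sin{\left(\frac{3 \sqrt{2} \left|{\omega}\right|}{2} + \frac{\pi}{4} \right)}}{27}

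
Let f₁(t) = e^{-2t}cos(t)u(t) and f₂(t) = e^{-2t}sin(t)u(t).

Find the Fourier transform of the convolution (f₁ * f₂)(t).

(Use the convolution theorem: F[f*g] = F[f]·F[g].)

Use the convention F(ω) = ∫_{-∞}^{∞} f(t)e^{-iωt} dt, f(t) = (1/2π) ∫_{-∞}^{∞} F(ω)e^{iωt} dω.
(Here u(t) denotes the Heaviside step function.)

F[f₁*f₂](ω) = \frac{i \omega + 2}{\left(\left(i \omega + 2\right)^{2} + 1\right)^{2}}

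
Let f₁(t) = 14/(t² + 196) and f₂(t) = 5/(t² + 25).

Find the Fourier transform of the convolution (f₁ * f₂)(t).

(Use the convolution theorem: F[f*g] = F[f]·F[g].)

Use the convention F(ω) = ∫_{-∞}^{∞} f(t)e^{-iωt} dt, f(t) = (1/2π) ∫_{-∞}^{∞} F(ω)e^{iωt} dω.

F[f₁*f₂](ω) = \pi^{2} e^{- 19 \left|{\omega}\right|}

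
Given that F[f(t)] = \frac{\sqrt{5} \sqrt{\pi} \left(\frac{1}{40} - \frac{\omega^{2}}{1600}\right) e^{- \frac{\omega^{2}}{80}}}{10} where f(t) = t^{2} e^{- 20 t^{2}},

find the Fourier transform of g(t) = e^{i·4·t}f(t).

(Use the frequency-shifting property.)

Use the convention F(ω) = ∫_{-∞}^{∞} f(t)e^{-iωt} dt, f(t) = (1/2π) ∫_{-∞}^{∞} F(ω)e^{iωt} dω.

F[g](ω) = \frac{\sqrt{5} \sqrt{\pi} \left(40 - \left(\omega - 4\right)^{2}\right) e^{- \frac{\left(\omega - 4\right)^{2}}{80}}}{16000}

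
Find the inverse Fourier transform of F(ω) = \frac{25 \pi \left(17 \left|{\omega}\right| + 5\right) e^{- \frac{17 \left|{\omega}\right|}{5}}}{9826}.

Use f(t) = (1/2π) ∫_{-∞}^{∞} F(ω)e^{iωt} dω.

f(t) = \frac{1}{\left(t^{2} + \frac{289}{25}\right)^{2}}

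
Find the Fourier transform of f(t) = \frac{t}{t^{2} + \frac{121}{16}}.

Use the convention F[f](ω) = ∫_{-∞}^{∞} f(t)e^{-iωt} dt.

F(ω) = - i \pi e^{- \frac{11 \left|{\omega}\right|}{4}} \operatorname{sign}{\left(\omega \right)}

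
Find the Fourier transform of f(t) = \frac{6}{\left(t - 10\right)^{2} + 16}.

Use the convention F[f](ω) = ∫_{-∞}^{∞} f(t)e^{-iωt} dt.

F(ω) = \frac{3 \pi e^{- 10 i \omega - 4 \left|{\omega}\right|}}{2}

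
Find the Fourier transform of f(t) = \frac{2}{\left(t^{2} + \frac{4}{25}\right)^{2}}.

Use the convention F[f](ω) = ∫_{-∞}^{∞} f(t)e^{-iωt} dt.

F(ω) = \frac{25 \pi \left(2 \left|{\omega}\right| + 5\right) e^{- \frac{2 \left|{\omega}\right|}{5}}}{8}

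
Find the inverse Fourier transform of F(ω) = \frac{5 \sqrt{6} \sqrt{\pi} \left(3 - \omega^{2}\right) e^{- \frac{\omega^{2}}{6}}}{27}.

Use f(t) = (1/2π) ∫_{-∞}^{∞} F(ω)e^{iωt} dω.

f(t) = 5 t^{2} e^{- \frac{3 t^{2}}{2}}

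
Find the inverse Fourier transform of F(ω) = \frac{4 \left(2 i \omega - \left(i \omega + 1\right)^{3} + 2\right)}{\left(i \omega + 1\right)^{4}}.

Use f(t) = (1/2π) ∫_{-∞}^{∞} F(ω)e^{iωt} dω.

f(t) = 4 \left(t^{2} - 1\right) e^{- t} u\left(t\right)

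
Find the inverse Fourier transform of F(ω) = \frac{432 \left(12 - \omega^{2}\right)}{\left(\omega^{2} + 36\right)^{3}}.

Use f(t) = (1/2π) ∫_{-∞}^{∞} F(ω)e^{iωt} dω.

f(t) = 6 t^{2} e^{- 6 \left|{t}\right|}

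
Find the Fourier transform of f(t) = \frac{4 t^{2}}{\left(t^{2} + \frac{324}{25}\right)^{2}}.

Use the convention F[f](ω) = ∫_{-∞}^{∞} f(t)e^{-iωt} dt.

F(ω) = \frac{\pi \left(5 - 18 \left|{\omega}\right|\right) e^{- \frac{18 \left|{\omega}\right|}{5}}}{9}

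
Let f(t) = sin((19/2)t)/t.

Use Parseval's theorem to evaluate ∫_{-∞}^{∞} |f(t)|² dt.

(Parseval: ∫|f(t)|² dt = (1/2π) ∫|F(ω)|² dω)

∫|f(t)|² dt = \frac{19 \pi}{2}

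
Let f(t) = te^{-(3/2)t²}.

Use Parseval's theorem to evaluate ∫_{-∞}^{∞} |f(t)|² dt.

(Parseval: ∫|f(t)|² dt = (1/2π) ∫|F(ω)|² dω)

∫|f(t)|² dt = \frac{\sqrt{3} \sqrt{\pi}}{18}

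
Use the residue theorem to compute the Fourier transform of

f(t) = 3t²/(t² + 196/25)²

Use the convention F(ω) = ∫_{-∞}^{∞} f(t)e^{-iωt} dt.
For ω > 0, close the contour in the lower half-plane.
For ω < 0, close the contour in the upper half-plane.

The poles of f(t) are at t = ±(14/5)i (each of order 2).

Let g(z) = f(z)e^{-iωz}; for large |z| the factor e^{-iωz} decays in the lower half-plane when ω > 0 and in the upper half-plane when ω < 0.

Case ω > 0 (lower half-plane, clockwise contour ⇒ F(ω) = -2πi·ΣRes):
  Res_{z = - \frac{14 i}{5}} g(z) = \frac{3 i \left(5 - 14 \omega\right) e^{- \frac{14 \omega}{5}}}{56} (pole of order 2)
  F(ω) = -2πi·ΣRes = \frac{3 \pi \left(5 - 14 \omega\right) e^{- \frac{14 \omega}{5}}}{28}

Case ω < 0 (upper half-plane, counterclockwise contour ⇒ F(ω) = +2πi·ΣRes):
  Res_{z = \frac{14 i}{5}} g(z) = \frac{3 i \left(- 14 \omega - 5\right) e^{\frac{14 \omega}{5}}}{56} (pole of order 2)
  F(ω) = 2πi·ΣRes = \frac{3 \pi \left(14 \omega + 5\right) e^{\frac{14 \omega}{5}}}{28}

Both cases combine into a single formula in |ω|:

F(ω) = \frac{3 \pi \left(5 - 14 \left|{\omega}\right|\right) e^{- \frac{14 \left|{\omega}\right|}{5}}}{28}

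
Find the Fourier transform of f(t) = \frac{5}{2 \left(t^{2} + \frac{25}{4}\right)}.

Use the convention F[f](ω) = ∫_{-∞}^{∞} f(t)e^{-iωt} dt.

F(ω) = \pi e^{- \frac{5 \left|{\omega}\right|}{2}}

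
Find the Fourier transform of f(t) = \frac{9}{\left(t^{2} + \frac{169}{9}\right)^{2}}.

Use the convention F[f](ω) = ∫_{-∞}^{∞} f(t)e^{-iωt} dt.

F(ω) = \frac{81 \pi \left(13 \left|{\omega}\right| + 3\right) e^{- \frac{13 \left|{\omega}\right|}{3}}}{4394}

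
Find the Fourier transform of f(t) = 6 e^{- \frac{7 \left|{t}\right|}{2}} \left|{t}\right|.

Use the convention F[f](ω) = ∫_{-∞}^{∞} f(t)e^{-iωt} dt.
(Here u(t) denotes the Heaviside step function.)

F(ω) = \frac{48 \left(49 - 4 \omega^{2}\right)}{\left(4 \omega^{2} + 49\right)^{2}}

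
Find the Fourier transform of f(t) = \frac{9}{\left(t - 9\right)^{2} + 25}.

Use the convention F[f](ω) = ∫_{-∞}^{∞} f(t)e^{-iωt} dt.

F(ω) = \frac{9 \pi e^{- 9 i \omega - 5 \left|{\omega}\right|}}{5}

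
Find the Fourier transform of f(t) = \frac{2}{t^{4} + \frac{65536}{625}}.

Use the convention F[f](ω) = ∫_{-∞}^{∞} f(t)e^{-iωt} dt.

F(ω) = \frac{125 \pi e^{- \frac{8 \sqrt{2} \left|{\omega}\right|}{5}} \sin{\left(\frac{8 \sqrt{2} \left|{\omega}\right|}{5} + \frac{\pi}{4} \right)}}{2048}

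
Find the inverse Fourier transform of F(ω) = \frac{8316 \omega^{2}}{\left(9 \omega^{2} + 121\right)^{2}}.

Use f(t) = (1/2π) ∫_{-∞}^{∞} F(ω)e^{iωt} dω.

f(t) = 7 \left(1 - \frac{11 \left|{t}\right|}{3}\right) e^{- \frac{11 \left|{t}\right|}{3}}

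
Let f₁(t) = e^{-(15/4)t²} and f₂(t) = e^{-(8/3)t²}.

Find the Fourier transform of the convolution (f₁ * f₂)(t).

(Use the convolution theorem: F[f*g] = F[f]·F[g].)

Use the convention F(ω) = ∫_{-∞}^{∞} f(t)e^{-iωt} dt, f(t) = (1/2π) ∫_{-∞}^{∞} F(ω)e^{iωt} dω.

F[f₁*f₂](ω) = \frac{\sqrt{10} \pi e^{- \frac{77 \omega^{2}}{480}}}{10}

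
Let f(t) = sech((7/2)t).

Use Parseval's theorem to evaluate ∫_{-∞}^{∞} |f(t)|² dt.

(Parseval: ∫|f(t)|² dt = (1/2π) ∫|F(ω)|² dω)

∫|f(t)|² dt = \frac{4}{7}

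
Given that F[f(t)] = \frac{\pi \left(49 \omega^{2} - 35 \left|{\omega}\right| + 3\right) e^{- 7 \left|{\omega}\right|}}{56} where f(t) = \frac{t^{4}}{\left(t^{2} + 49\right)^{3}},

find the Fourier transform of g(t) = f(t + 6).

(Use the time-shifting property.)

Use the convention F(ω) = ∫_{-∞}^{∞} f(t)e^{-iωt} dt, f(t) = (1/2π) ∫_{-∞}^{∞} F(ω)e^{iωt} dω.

F[g](ω) = \frac{\pi \left(49 \omega^{2} - 35 \left|{\omega}\right| + 3\right) e^{6 i \omega - 7 \left|{\omega}\right|}}{56}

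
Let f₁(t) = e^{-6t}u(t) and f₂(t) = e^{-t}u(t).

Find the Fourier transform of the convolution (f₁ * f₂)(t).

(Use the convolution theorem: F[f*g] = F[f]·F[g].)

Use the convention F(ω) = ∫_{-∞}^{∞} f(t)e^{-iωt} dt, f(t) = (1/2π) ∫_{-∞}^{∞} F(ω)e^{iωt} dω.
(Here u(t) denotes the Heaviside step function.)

F[f₁*f₂](ω) = \frac{1}{\left(i \omega + 1\right) \left(i \omega + 6\right)}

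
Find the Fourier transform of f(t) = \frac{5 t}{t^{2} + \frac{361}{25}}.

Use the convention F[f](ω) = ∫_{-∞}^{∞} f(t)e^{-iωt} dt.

F(ω) = - 5 i \pi e^{- \frac{19 \left|{\omega}\right|}{5}} \operatorname{sign}{\left(\omega \right)}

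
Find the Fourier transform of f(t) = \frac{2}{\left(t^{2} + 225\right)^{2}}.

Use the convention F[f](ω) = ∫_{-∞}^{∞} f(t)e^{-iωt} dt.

F(ω) = \frac{\pi \left(15 \left|{\omega}\right| + 1\right) e^{- 15 \left|{\omega}\right|}}{3375}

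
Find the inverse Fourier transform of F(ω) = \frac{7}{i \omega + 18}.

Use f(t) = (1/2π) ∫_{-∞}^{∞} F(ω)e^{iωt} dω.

f(t) = 7 e^{- 18 t} u\left(t\right)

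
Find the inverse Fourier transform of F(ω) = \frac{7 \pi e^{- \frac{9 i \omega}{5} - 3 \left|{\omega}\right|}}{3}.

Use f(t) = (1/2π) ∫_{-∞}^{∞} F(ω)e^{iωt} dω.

f(t) = \frac{7}{\left(t - \frac{9}{5}\right)^{2} + 9}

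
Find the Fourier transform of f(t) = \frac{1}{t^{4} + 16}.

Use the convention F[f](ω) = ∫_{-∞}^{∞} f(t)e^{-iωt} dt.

F(ω) = \frac{\pi e^{- \sqrt{2} \left|{\omega}\right|} \sin{\left(\sqrt{2} \left|{\omega}\right| + \frac{\pi}{4} \right)}}{8}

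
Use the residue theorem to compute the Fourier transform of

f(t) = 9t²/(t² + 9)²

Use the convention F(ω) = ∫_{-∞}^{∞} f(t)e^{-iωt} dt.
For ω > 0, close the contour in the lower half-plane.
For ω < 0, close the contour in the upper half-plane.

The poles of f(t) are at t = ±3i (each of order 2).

Let g(z) = f(z)e^{-iωz}; for large |z| the factor e^{-iωz} decays in the lower half-plane when ω > 0 and in the upper half-plane when ω < 0.

Case ω > 0 (lower half-plane, clockwise contour ⇒ F(ω) = -2πi·ΣRes):
  Res_{z = - 3 i} g(z) = \frac{3 i \left(1 - 3 \omega\right) e^{- 3 \omega}}{4} (pole of order 2)
  F(ω) = -2πi·ΣRes = \frac{3 \pi \left(1 - 3 \omega\right) e^{- 3 \omega}}{2}

Case ω < 0 (upper half-plane, counterclockwise contour ⇒ F(ω) = +2πi·ΣRes):
  Res_{z = 3 i} g(z) = \frac{3 i \left(- 3 \omega - 1\right) e^{3 \omega}}{4} (pole of order 2)
  F(ω) = 2πi·ΣRes = \frac{3 \pi \left(3 \omega + 1\right) e^{3 \omega}}{2}

Both cases combine into a single formula in |ω|:

F(ω) = \frac{3 \pi \left(1 - 3 \left|{\omega}\right|\right) e^{- 3 \left|{\omega}\right|}}{2}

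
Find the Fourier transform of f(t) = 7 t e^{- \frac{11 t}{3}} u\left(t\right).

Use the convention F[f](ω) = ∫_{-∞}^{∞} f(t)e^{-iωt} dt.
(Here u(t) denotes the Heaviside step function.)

F(ω) = \frac{63}{\left(3 i \omega + 11\right)^{2}}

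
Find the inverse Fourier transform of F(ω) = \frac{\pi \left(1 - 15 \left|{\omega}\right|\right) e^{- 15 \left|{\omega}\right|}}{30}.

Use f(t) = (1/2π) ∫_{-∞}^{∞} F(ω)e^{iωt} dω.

f(t) = \frac{t^{2}}{\left(t^{2} + 225\right)^{2}}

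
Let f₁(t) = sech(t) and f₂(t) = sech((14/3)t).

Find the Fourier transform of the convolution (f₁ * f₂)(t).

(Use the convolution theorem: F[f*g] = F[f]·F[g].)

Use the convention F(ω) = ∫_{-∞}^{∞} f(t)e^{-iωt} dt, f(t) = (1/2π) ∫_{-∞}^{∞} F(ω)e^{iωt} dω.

F[f₁*f₂](ω) = \frac{3 \pi^{2}}{14 \cosh{\left(\frac{3 \pi \omega}{28} \right)} \cosh{\left(\frac{\pi \omega}{2} \right)}}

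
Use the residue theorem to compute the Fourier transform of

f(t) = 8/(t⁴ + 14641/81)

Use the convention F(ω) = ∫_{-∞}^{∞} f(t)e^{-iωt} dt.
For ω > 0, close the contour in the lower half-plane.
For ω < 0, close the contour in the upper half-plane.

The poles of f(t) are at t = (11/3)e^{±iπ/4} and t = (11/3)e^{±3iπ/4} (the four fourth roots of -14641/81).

Let g(z) = f(z)e^{-iωz}; for large |z| the factor e^{-iωz} decays in the lower half-plane when ω > 0 and in the upper half-plane when ω < 0.

Case ω > 0 (lower half-plane, clockwise contour ⇒ F(ω) = -2πi·ΣRes):
  Res_{z = - \frac{11 \sqrt{2}}{6} - \frac{11 \sqrt{2} i}{6}} g(z) = \frac{27 \sqrt{2} \left(1 + i\right) e^{\frac{11 \sqrt{2} \omega \left(-1 + i\right)}{6}}}{1331}
  Res_{z = \frac{11 \sqrt{2}}{6} - \frac{11 \sqrt{2} i}{6}} g(z) = \frac{27 \sqrt{2} \left(-1 + i\right) e^{- \frac{11 \sqrt{2} \omega \left(1 + i\right)}{6}}}{1331}
  F(ω) = -2πi·ΣRes = \frac{54 \sqrt{2} \pi \left(\left(1 - i\right) e^{\frac{11 \sqrt{2} i \omega}{3}} + 1 + i\right) e^{- \frac{11 \sqrt{2} \omega \left(1 + i\right)}{6}}}{1331} = \frac{216 \pi e^{- \frac{11 \sqrt{2} \omega}{6}} \sin{\left(\frac{11 \sqrt{2} \omega}{6} + \frac{\pi}{4} \right)}}{1331}

Case ω < 0 (upper half-plane, counterclockwise contour ⇒ F(ω) = +2πi·ΣRes):
  Res_{z = \frac{11 \sqrt{2}}{6} + \frac{11 \sqrt{2} i}{6}} g(z) = - \frac{27 \sqrt{2} \left(1 + i\right) e^{\frac{11 \sqrt{2} \omega \left(1 - i\right)}{6}}}{1331}
  Res_{z = - \frac{11 \sqrt{2}}{6} + \frac{11 \sqrt{2} i}{6}} g(z) = \frac{27 \sqrt{2} \left(1 - i\right) e^{\frac{11 \sqrt{2} \omega \left(1 + i\right)}{6}}}{1331}
  F(ω) = 2πi·ΣRes = - \frac{54 \sqrt{2} i \pi \left(\left(1 + i\right) e^{\frac{11 \sqrt{2} \omega \left(1 - i\right)}{6}} - \left(1 - i\right) e^{\frac{11 \sqrt{2} \omega \left(1 + i\right)}{6}}\right)}{1331} = \frac{216 \pi e^{\frac{11 \sqrt{2} \omega}{6}} \cos{\left(\frac{11 \sqrt{2} \omega}{6} + \frac{\pi}{4} \right)}}{1331}

Both cases combine into a single formula in |ω|:

F(ω) = \frac{216 \pi e^{- \frac{11 \sqrt{2} \left|{\omega}\right|}{6}} \sin{\left(\frac{11 \sqrt{2} \left|{\omega}\right|}{6} + \frac{\pi}{4} \right)}}{1331}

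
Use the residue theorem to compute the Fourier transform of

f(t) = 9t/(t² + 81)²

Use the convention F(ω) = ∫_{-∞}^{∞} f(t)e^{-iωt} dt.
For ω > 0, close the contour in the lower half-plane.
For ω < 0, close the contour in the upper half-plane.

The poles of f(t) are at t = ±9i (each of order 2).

Let g(z) = f(z)e^{-iωz}; for large |z| the factor e^{-iωz} decays in the lower half-plane when ω > 0 and in the upper half-plane when ω < 0.

Case ω > 0 (lower half-plane, clockwise contour ⇒ F(ω) = -2πi·ΣRes):
  Res_{z = - 9 i} g(z) = \frac{\omega e^{- 9 \omega}}{4} (pole of order 2)
  F(ω) = -2πi·ΣRes = - \frac{i \pi \omega e^{- 9 \omega}}{2}

Case ω < 0 (upper half-plane, counterclockwise contour ⇒ F(ω) = +2πi·ΣRes):
  Res_{z = 9 i} g(z) = - \frac{\omega e^{9 \omega}}{4} (pole of order 2)
  F(ω) = 2πi·ΣRes = - \frac{i \pi \omega e^{9 \omega}}{2}

Both cases combine into a single formula in |ω|:

F(ω) = - \frac{i \pi \omega e^{- 9 \left|{\omega}\right|}}{2}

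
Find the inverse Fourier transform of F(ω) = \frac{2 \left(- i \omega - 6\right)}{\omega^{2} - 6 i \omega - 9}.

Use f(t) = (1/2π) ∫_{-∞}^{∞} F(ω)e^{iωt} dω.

f(t) = 2 \left(3 t + 1\right) e^{- 3 t} u\left(t\right)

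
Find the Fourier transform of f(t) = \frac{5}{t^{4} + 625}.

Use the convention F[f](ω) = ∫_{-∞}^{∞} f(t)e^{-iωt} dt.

F(ω) = \frac{\pi e^{- \frac{5 \sqrt{2} \left|{\omega}\right|}{2}} \sin{\left(\frac{5 \sqrt{2} \left|{\omega}\right|}{2} + \frac{\pi}{4} \right)}}{25}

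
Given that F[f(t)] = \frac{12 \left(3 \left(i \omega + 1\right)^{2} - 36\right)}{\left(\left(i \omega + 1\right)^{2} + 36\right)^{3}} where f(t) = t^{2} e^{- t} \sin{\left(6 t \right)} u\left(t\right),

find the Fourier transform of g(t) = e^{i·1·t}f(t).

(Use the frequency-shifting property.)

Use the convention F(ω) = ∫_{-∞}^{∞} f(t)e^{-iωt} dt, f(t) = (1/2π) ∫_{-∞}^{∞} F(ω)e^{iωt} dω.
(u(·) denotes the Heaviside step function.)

F[g](ω) = \frac{36 \left(\left(i \left(\omega - 1\right) + 1\right)^{2} - 12\right)}{\left(\left(i \left(\omega - 1\right) + 1\right)^{2} + 36\right)^{3}}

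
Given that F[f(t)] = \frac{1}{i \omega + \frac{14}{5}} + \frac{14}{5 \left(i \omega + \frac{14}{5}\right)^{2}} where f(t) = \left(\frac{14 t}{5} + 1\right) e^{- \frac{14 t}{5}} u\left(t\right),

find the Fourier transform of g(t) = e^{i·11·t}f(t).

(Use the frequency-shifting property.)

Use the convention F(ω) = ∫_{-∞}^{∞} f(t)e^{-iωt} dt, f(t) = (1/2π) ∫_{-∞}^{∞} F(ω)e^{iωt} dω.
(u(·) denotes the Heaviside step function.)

F[g](ω) = \frac{- 25 i \omega - 140 + 275 i}{25 \omega^{2} + \omega \left(-550 - 140 i\right) + 2829 + 1540 i}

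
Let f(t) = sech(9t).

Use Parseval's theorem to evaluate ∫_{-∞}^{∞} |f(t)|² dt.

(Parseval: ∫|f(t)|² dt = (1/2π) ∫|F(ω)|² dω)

∫|f(t)|² dt = \frac{2}{9}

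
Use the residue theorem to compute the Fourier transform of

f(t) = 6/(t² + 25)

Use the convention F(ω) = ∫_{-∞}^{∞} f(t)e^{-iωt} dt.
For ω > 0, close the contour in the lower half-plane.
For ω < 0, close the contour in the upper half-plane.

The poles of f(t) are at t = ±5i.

Let g(z) = f(z)e^{-iωz}; for large |z| the factor e^{-iωz} decays in the lower half-plane when ω > 0 and in the upper half-plane when ω < 0.

Case ω > 0 (lower half-plane, clockwise contour ⇒ F(ω) = -2πi·ΣRes):
  Res_{z = - 5 i} g(z) = \frac{3 i e^{- 5 \omega}}{5}
  F(ω) = -2πi·ΣRes = \frac{6 \pi e^{- 5 \omega}}{5}

Case ω < 0 (upper half-plane, counterclockwise contour ⇒ F(ω) = +2πi·ΣRes):
  Res_{z = 5 i} g(z) = - \frac{3 i e^{5 \omega}}{5}
  F(ω) = 2πi·ΣRes = \frac{6 \pi e^{5 \omega}}{5}

Both cases combine into a single formula in |ω|:

F(ω) = \frac{6 \pi e^{- 5 \left|{\omega}\right|}}{5}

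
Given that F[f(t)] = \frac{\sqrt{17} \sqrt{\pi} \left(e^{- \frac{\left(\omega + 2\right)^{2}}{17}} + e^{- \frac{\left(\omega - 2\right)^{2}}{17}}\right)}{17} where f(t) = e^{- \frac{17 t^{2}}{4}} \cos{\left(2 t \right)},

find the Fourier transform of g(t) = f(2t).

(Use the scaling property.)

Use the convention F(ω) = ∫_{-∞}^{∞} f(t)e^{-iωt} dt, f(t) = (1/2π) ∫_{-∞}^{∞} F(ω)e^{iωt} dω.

F[g](ω) = \frac{\sqrt{17} \sqrt{\pi} \left(e^{\frac{4 \omega}{17}} + 1\right) e^{- \frac{\omega^{2}}{68} - \frac{2 \omega}{17} - \frac{4}{17}}}{34}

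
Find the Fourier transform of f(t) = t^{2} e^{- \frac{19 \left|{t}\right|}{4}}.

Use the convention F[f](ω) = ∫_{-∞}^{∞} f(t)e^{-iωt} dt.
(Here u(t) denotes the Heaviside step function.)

F(ω) = \frac{4864 \left(361 - 48 \omega^{2}\right)}{\left(16 \omega^{2} + 361\right)^{3}}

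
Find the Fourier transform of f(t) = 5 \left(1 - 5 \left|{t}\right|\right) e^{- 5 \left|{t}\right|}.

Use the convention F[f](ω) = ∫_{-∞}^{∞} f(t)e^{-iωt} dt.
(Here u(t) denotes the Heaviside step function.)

F(ω) = \frac{100 \omega^{2}}{\left(\omega^{2} + 25\right)^{2}}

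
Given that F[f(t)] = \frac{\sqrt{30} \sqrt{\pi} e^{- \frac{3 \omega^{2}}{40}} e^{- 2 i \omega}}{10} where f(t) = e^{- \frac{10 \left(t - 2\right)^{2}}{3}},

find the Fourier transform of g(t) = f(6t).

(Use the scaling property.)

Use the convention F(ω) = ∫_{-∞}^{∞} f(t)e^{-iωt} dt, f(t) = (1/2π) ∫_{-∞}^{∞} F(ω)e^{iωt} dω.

F[g](ω) = \frac{\sqrt{30} \sqrt{\pi} e^{- \frac{\omega \left(\omega + 160 i\right)}{480}}}{60}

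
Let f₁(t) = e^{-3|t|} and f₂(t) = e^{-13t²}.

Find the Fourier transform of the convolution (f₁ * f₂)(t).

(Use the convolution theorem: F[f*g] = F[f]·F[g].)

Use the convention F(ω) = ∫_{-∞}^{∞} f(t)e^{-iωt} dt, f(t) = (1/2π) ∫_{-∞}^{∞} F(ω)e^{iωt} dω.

F[f₁*f₂](ω) = \frac{6 \sqrt{13} \sqrt{\pi} e^{- \frac{\omega^{2}}{52}}}{13 \left(\omega^{2} + 9\right)}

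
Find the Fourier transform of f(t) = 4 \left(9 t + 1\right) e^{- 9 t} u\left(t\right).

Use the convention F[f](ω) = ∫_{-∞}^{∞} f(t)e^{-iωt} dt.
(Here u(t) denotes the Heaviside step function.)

F(ω) = \frac{4 \left(- i \omega - 18\right)}{\omega^{2} - 18 i \omega - 81}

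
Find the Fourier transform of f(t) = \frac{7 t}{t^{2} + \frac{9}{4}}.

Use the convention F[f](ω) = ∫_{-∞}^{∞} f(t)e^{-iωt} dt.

F(ω) = - 7 i \pi e^{- \frac{3 \left|{\omega}\right|}{2}} \operatorname{sign}{\left(\omega \right)}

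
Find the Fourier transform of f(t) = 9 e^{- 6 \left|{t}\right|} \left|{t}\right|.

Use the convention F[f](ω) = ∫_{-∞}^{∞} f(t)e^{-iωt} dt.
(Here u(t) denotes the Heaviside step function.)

F(ω) = \frac{18 \left(36 - \omega^{2}\right)}{\left(\omega^{2} + 36\right)^{2}}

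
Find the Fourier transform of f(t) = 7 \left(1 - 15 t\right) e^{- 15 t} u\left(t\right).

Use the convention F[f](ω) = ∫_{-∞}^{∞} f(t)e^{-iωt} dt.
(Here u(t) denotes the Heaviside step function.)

F(ω) = \frac{7 i \omega}{- \omega^{2} + 30 i \omega + 225}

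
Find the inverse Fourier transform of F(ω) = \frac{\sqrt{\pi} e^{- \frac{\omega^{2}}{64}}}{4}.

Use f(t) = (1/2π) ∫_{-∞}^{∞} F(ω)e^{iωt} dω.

f(t) = e^{- 16 t^{2}}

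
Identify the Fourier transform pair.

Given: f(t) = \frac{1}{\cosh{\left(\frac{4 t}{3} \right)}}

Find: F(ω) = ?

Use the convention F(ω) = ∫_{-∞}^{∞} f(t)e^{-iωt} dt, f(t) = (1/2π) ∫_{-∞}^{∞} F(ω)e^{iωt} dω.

F(ω) = \frac{3 \pi}{4 \cosh{\left(\frac{3 \pi \omega}{8} \right)}}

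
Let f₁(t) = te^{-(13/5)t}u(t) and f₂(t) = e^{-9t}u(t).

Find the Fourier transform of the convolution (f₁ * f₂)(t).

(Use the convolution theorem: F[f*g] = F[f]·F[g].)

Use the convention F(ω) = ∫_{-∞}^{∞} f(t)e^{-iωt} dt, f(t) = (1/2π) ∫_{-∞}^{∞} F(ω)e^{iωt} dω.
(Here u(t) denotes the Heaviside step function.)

F[f₁*f₂](ω) = \frac{25}{\left(i \omega + 9\right) \left(5 i \omega + 13\right)^{2}}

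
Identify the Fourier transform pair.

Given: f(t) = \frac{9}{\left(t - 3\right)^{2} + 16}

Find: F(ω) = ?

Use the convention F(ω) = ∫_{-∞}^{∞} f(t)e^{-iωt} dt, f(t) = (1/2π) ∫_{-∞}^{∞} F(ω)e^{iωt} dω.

F(ω) = \frac{9 \pi e^{- 3 i \omega - 4 \left|{\omega}\right|}}{4}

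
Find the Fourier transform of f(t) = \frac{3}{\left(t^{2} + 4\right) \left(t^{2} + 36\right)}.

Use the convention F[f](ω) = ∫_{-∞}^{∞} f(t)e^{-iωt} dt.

F(ω) = \frac{\pi \left(3 e^{4 \left|{\omega}\right|} - 1\right) e^{- 6 \left|{\omega}\right|}}{64}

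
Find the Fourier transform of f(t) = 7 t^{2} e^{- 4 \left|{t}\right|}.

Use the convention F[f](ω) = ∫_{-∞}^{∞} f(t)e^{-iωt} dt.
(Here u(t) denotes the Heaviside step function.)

F(ω) = \frac{112 \left(16 - 3 \omega^{2}\right)}{\left(\omega^{2} + 16\right)^{3}}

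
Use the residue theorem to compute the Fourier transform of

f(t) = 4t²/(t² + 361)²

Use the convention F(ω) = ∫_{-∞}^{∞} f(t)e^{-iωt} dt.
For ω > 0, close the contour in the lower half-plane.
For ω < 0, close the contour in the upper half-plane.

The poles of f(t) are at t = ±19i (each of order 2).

Let g(z) = f(z)e^{-iωz}; for large |z| the factor e^{-iωz} decays in the lower half-plane when ω > 0 and in the upper half-plane when ω < 0.

Case ω > 0 (lower half-plane, clockwise contour ⇒ F(ω) = -2πi·ΣRes):
  Res_{z = - 19 i} g(z) = i \left(\frac{1}{19} - \omega\right) e^{- 19 \omega} (pole of order 2)
  F(ω) = -2πi·ΣRes = \frac{2 \pi \left(1 - 19 \omega\right) e^{- 19 \omega}}{19}

Case ω < 0 (upper half-plane, counterclockwise contour ⇒ F(ω) = +2πi·ΣRes):
  Res_{z = 19 i} g(z) = i \left(- \omega - \frac{1}{19}\right) e^{19 \omega} (pole of order 2)
  F(ω) = 2πi·ΣRes = \frac{2 \pi \left(19 \omega + 1\right) e^{19 \omega}}{19}

Both cases combine into a single formula in |ω|:

F(ω) = \frac{2 \pi \left(1 - 19 \left|{\omega}\right|\right) e^{- 19 \left|{\omega}\right|}}{19}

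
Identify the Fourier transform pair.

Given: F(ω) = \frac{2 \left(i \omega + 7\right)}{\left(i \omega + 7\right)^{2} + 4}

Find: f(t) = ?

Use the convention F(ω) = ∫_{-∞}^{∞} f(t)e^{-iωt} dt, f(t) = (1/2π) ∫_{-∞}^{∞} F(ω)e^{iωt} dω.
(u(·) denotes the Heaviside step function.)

f(t) = 2 e^{- 7 t} \cos{\left(2 t \right)} u\left(t\right)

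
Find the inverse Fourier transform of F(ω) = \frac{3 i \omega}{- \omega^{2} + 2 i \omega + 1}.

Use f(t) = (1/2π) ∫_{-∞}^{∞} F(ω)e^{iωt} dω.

f(t) = 3 \left(1 - t\right) e^{- t} u\left(t\right)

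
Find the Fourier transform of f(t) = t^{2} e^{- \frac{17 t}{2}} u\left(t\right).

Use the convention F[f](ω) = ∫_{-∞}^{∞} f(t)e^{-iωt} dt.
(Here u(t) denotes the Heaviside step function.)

F(ω) = \frac{16}{\left(2 i \omega + 17\right)^{3}}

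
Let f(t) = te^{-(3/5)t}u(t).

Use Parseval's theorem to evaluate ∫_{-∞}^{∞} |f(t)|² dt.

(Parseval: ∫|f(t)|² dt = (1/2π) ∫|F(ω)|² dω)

∫|f(t)|² dt = \frac{125}{108}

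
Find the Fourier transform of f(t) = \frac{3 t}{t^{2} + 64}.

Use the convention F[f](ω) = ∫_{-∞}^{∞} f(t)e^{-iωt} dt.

F(ω) = - 3 i \pi e^{- 8 \left|{\omega}\right|} \operatorname{sign}{\left(\omega \right)}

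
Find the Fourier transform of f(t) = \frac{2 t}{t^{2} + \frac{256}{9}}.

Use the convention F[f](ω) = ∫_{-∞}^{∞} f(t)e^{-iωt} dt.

F(ω) = - 2 i \pi e^{- \frac{16 \left|{\omega}\right|}{3}} \operatorname{sign}{\left(\omega \right)}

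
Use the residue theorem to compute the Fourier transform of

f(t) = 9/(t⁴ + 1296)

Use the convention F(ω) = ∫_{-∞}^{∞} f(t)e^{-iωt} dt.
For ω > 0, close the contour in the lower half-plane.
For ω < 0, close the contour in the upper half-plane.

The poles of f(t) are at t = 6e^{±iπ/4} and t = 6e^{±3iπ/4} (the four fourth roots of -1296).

Let g(z) = f(z)e^{-iωz}; for large |z| the factor e^{-iωz} decays in the lower half-plane when ω > 0 and in the upper half-plane when ω < 0.

Case ω > 0 (lower half-plane, clockwise contour ⇒ F(ω) = -2πi·ΣRes):
  Res_{z = - 3 \sqrt{2} - 3 \sqrt{2} i} g(z) = \frac{\sqrt{2} i \left(1 - i\right) e^{3 \sqrt{2} \omega \left(-1 + i\right)}}{192}
  Res_{z = 3 \sqrt{2} - 3 \sqrt{2} i} g(z) = \frac{\sqrt{2} i \left(1 + i\right) e^{- 3 \sqrt{2} \omega \left(1 + i\right)}}{192}
  F(ω) = -2πi·ΣRes = \frac{\sqrt{2} \pi \left(1 - i\right) \left(e^{6 \sqrt{2} i \omega} + i\right) e^{- 3 \sqrt{2} \omega \left(1 + i\right)}}{96} = \frac{\pi e^{- 3 \sqrt{2} \omega} \sin{\left(3 \sqrt{2} \omega + \frac{\pi}{4} \right)}}{24}

Case ω < 0 (upper half-plane, counterclockwise contour ⇒ F(ω) = +2πi·ΣRes):
  Res_{z = 3 \sqrt{2} + 3 \sqrt{2} i} g(z) = \frac{\sqrt{2} i \left(-1 + i\right) e^{3 \sqrt{2} \omega \left(1 - i\right)}}{192}
  Res_{z = - 3 \sqrt{2} + 3 \sqrt{2} i} g(z) = \frac{\sqrt{2} \left(1 - i\right) e^{3 \sqrt{2} \omega \left(1 + i\right)}}{192}
  F(ω) = 2πi·ΣRes = - \frac{\sqrt{2} i \pi \left(i \left(1 - i\right) e^{3 \sqrt{2} \omega \left(1 - i\right)} - \left(1 - i\right) e^{3 \sqrt{2} \omega \left(1 + i\right)}\right)}{96} = \frac{\pi e^{3 \sqrt{2} \omega} \cos{\left(3 \sqrt{2} \omega + \frac{\pi}{4} \right)}}{24}

Both cases combine into a single formula in |ω|:

F(ω) = \frac{\pi e^{- 3 \sqrt{2} \left|{\omega}\right|} \sin{\left(3 \sqrt{2} \left|{\omega}\right| + \frac{\pi}{4} \right)}}{24}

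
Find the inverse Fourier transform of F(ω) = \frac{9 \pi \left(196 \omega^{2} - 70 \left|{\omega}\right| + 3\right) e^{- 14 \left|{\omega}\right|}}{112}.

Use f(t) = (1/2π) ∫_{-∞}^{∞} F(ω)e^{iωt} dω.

f(t) = \frac{9 t^{4}}{\left(t^{2} + 196\right)^{3}}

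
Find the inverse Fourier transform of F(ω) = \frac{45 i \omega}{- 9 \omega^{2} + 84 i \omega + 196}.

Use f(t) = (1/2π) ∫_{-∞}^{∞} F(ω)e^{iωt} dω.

f(t) = 5 \left(1 - \frac{14 t}{3}\right) e^{- \frac{14 t}{3}} u\left(t\right)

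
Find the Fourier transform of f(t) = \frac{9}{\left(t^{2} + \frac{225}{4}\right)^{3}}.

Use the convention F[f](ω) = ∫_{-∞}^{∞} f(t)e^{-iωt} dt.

F(ω) = \frac{\pi \left(75 \omega^{2} + 30 \left|{\omega}\right| + 4\right) e^{- \frac{15 \left|{\omega}\right|}{2}}}{28125}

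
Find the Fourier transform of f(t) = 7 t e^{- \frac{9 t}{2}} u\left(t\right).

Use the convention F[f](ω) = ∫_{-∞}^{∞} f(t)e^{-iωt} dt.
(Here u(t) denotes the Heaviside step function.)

F(ω) = \frac{28}{\left(2 i \omega + 9\right)^{2}}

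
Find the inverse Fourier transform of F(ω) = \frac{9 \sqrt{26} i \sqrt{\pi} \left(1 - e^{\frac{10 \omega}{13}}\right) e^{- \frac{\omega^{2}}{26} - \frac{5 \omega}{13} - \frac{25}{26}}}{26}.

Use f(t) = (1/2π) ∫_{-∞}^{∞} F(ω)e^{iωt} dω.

f(t) = 9 e^{- \frac{13 t^{2}}{2}} \sin{\left(5 t \right)}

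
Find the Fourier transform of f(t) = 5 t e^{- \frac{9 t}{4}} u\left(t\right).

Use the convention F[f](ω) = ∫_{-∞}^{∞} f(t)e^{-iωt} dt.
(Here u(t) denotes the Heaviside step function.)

F(ω) = \frac{80}{\left(4 i \omega + 9\right)^{2}}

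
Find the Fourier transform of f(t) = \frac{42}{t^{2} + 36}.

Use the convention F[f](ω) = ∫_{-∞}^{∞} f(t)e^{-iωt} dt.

F(ω) = 7 \pi e^{- 6 \left|{\omega}\right|}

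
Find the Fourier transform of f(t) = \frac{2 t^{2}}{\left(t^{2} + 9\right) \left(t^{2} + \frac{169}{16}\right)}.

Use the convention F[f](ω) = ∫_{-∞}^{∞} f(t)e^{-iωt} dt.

F(ω) = - \frac{96 \pi e^{- 3 \left|{\omega}\right|}}{25} + \frac{104 \pi e^{- \frac{13 \left|{\omega}\right|}{4}}}{25}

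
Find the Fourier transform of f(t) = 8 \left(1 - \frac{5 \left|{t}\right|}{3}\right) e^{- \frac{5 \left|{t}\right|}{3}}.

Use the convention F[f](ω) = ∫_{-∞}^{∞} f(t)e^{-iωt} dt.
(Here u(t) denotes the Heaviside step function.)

F(ω) = \frac{4320 \omega^{2}}{\left(9 \omega^{2} + 25\right)^{2}}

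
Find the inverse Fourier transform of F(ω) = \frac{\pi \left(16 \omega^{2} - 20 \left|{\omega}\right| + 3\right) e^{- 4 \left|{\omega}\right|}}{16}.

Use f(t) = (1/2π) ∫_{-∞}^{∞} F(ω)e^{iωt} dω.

f(t) = \frac{2 t^{4}}{\left(t^{2} + 16\right)^{3}}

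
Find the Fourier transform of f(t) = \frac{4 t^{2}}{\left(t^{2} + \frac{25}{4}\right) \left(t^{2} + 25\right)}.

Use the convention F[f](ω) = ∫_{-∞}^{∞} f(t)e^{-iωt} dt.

F(ω) = \frac{16 \pi e^{- 5 \left|{\omega}\right|}}{15} - \frac{8 \pi e^{- \frac{5 \left|{\omega}\right|}{2}}}{15}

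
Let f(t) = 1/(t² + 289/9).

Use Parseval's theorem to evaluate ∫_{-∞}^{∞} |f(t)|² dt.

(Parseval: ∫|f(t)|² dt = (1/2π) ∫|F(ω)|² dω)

∫|f(t)|² dt = \frac{27 \pi}{9826}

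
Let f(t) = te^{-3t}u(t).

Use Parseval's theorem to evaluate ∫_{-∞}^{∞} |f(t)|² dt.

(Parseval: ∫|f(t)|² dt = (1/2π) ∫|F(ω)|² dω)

∫|f(t)|² dt = \frac{1}{108}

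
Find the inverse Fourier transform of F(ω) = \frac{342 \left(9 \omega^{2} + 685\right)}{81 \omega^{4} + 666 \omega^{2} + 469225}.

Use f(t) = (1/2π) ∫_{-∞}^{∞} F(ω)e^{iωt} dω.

f(t) = 3 e^{- \frac{19 \left|{t}\right|}{3}} \cos{\left(6 \left|{t}\right| \right)}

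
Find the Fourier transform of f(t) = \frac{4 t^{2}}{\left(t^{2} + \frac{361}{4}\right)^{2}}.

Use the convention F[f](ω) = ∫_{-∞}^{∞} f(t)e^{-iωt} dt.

F(ω) = \frac{2 \pi \left(2 - 19 \left|{\omega}\right|\right) e^{- \frac{19 \left|{\omega}\right|}{2}}}{19}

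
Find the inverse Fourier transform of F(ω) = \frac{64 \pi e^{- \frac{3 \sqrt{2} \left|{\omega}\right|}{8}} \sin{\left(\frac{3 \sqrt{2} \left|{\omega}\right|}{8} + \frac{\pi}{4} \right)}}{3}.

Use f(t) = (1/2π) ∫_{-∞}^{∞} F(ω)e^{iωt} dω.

f(t) = \frac{9}{t^{4} + \frac{81}{256}}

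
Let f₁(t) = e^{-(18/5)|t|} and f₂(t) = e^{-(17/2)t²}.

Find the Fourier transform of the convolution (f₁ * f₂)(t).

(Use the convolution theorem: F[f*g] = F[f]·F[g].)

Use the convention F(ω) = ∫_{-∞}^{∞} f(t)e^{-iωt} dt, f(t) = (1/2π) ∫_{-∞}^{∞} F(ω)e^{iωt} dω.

F[f₁*f₂](ω) = \frac{180 \sqrt{34} \sqrt{\pi} e^{- \frac{\omega^{2}}{34}}}{17 \left(25 \omega^{2} + 324\right)}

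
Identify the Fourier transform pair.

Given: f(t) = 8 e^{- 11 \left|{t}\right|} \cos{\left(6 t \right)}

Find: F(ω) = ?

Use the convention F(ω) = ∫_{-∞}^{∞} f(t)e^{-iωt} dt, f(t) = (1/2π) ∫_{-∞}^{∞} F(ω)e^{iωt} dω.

F(ω) = \frac{176 \left(\omega^{2} + 157\right)}{\omega^{4} + 170 \omega^{2} + 24649}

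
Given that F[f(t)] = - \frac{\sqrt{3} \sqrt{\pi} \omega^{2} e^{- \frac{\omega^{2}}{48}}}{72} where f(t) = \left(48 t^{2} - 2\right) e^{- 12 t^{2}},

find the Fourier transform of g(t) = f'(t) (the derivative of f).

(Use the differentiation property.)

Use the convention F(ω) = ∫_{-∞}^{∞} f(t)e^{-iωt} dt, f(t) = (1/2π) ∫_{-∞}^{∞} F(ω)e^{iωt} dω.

F[g](ω) = - \frac{\sqrt{3} i \sqrt{\pi} \omega^{3} e^{- \frac{\omega^{2}}{48}}}{72}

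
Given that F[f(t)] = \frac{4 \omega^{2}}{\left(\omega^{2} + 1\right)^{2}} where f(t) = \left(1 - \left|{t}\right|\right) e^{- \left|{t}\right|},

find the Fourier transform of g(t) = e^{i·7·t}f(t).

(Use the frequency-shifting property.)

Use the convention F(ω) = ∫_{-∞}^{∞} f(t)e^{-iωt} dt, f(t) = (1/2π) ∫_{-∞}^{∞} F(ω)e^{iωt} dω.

F[g](ω) = \frac{4 \left(\omega - 7\right)^{2}}{\left(\left(\omega - 7\right)^{2} + 1\right)^{2}}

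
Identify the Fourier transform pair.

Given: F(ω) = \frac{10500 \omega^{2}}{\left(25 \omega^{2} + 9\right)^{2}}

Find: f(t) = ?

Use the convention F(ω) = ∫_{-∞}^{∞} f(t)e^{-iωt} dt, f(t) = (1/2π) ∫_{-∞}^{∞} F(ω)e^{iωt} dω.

f(t) = 7 \left(1 - \frac{3 \left|{t}\right|}{5}\right) e^{- \frac{3 \left|{t}\right|}{5}}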